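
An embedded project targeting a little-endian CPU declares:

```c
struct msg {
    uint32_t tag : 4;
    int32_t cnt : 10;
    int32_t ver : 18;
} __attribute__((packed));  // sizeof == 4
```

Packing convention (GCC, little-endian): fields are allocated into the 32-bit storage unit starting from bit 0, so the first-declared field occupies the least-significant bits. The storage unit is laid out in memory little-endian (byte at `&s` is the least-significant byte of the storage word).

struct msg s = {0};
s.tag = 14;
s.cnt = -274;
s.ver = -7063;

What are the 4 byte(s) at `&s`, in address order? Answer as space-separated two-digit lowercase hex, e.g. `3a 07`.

tag:4 = 14 → 0xe << 0 → word 0x0000000e
cnt:10 = -274 → 0x2ee << 4 → word 0x00002eee
ver:18 = -7063 → 0x3e469 << 14 → word 0xf91a6eee
word = 0xf91a6eee → little-endian bytes:
  [0]=0xee  [1]=0x6e  [2]=0x1a  [3]=0xf9

ee 6e 1a f9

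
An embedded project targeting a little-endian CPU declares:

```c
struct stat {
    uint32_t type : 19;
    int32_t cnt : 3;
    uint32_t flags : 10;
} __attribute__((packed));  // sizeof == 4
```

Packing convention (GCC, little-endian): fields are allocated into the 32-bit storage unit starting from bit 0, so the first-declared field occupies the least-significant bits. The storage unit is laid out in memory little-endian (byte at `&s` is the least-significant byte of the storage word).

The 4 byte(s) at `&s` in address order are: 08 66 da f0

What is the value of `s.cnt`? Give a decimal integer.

[0]=0x08 [1]=0x66 [2]=0xda [3]=0xf0 (little-endian) → word 0xf0da6608
type [0+:19] = (word>>0) & 0x7ffff = 157192
cnt [19+:3] = (word>>19) & 0x7 = 3  ←
flags [22+:10] = (word>>22) & 0x3ff = 963
cnt signed 3b, MSB=0: value = 3

3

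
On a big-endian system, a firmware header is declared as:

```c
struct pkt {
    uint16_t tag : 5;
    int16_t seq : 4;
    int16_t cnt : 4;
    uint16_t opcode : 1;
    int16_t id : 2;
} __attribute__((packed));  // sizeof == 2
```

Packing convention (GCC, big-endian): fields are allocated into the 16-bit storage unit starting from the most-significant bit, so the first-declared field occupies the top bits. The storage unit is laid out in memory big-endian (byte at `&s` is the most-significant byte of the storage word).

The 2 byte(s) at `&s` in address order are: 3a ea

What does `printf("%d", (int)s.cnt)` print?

-3

[0]=0x3a [1]=0xea (big-endian) → word 0x3aea
tag:5 @ bit 11 → (0x3aea>>11)&0x1f = 0x7
seq:4 @ bit 7 → (0x3aea>>7)&0xf = 0x5
cnt:4 @ bit 3 → (0x3aea>>3)&0xf = 0xd  ←
opcode:1 @ bit 2 → (0x3aea>>2)&0x1 = 0x0
id:2 @ bit 0 → (0x3aea>>0)&0x3 = 0x2
cnt signed 4b, MSB=1: 13 - 16 = -3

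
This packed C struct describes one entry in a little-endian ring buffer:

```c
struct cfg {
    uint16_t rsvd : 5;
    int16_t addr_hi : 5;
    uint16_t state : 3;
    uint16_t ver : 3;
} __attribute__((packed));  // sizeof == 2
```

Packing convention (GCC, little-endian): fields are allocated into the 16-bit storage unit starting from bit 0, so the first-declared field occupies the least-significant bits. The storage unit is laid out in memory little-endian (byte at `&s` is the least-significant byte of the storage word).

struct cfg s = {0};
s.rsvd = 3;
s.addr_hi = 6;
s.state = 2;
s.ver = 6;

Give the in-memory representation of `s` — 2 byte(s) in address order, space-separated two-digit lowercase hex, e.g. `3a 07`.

c3 c8

[0+:5] rsvd=3 & 0x1f = 0x3; word=0x0003
[5+:5] addr_hi=6 & 0x1f = 0x6; word=0x00c3
[10+:3] state=2 & 0x7 = 0x2; word=0x08c3
[13+:3] ver=6 & 0x7 = 0x6; word=0xc8c3
word = 0xc8c3 → little-endian bytes:
  [0]=0xc3  [1]=0xc8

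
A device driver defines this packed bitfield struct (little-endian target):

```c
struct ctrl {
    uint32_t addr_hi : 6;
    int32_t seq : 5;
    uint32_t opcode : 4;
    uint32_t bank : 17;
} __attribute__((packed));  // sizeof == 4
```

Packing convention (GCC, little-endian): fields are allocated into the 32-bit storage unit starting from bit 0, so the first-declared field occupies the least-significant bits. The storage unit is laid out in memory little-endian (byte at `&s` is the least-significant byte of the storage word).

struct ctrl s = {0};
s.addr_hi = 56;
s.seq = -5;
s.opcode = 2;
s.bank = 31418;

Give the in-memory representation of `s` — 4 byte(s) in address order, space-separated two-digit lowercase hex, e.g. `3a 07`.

addr_hi:6 = 56 → 0x38 << 0 → word 0x00000038
seq:5 = -5 → 0x1b << 6 → word 0x000006f8
opcode:4 = 2 → 0x2 << 11 → word 0x000016f8
bank:17 = 31418 → 0x7aba << 15 → word 0x3d5d16f8
word = 0x3d5d16f8 → little-endian bytes:
  [0]=0xf8  [1]=0x16  [2]=0x5d  [3]=0x3d

f8 16 5d 3d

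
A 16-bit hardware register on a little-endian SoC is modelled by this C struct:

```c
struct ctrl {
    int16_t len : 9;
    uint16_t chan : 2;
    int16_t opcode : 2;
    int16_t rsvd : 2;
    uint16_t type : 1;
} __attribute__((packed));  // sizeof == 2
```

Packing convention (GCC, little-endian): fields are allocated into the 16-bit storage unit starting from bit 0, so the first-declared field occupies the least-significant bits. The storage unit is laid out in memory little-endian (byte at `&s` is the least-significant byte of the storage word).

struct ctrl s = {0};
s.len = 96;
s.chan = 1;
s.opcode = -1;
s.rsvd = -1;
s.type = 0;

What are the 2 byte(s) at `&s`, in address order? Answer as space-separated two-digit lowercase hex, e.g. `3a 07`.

len (9b) val=96 bits=0x60 at bit 0: 0x0060
chan (2b) val=1 bits=0x1 at bit 9: 0x0260
opcode (2b) val=-1 bits=0x3 at bit 11: 0x1a60
rsvd (2b) val=-1 bits=0x3 at bit 13: 0x7a60
type (1b) val=0 bits=0x0 at bit 15: 0x7a60
word = 0x7a60 → little-endian bytes:
  [0]=0x60  [1]=0x7a

60 7a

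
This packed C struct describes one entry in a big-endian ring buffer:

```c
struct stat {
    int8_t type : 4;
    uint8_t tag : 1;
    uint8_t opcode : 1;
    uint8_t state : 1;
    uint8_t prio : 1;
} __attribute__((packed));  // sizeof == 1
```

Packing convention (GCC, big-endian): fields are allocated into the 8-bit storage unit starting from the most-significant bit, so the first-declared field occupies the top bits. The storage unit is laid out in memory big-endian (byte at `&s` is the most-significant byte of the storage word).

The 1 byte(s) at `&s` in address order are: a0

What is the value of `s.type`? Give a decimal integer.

-6

[0]=0xa0 (big-endian) → word 0xa0
type [4+:4] = (word>>4) & 0xf = 10  ←
tag [3+:1] = (word>>3) & 0x1 = 0
opcode [2+:1] = (word>>2) & 0x1 = 0
state [1+:1] = (word>>1) & 0x1 = 0
prio [0+:1] = (word>>0) & 0x1 = 0
type signed 4b, MSB=1: 10 - 16 = -6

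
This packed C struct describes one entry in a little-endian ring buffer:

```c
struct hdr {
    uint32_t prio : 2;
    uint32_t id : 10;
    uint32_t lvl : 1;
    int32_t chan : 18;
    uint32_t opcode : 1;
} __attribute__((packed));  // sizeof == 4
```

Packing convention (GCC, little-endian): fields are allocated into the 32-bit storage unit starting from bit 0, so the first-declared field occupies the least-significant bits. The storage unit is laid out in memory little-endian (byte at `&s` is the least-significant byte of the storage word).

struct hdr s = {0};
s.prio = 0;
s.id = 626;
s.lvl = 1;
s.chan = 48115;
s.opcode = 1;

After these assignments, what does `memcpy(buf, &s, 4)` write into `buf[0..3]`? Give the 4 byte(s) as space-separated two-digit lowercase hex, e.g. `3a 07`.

c8 79 7e 97

[0+:2] prio=0 & 0x3 = 0x0; word=0x00000000
[2+:10] id=626 & 0x3ff = 0x272; word=0x000009c8
[12+:1] lvl=1 & 0x1 = 0x1; word=0x000019c8
[13+:18] chan=48115 & 0x3ffff = 0xbbf3; word=0x177e79c8
[31+:1] opcode=1 & 0x1 = 0x1; word=0x977e79c8
word = 0x977e79c8 → little-endian bytes:
  [0]=0xc8  [1]=0x79  [2]=0x7e  [3]=0x97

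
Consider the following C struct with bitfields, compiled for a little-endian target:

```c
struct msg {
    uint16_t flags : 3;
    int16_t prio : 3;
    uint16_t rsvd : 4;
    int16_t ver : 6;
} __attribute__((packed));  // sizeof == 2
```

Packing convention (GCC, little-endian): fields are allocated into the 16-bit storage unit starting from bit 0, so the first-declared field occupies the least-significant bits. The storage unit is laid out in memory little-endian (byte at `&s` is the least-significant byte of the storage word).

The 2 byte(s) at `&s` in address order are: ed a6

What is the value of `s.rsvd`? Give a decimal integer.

[0]=0xed [1]=0xa6 (little-endian) → word 0xa6ed
flags [0+:3] = (word>>0) & 0x7 = 5
prio [3+:3] = (word>>3) & 0x7 = 5
rsvd [6+:4] = (word>>6) & 0xf = 11  ←
ver [10+:6] = (word>>10) & 0x3f = 41

11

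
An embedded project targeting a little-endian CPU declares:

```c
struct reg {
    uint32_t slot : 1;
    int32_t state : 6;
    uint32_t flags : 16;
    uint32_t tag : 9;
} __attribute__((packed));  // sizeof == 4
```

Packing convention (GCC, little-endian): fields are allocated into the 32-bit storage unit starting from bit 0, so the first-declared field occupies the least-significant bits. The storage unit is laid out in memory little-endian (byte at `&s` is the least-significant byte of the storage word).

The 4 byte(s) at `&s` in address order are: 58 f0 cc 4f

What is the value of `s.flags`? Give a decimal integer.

[0]=0x58 [1]=0xf0 [2]=0xcc [3]=0x4f (little-endian) → word 0x4fccf058
slot [0+:1] = (word>>0) & 0x1 = 0
state [1+:6] = (word>>1) & 0x3f = 44
flags [7+:16] = (word>>7) & 0xffff = 39392  ←
tag [23+:9] = (word>>23) & 0x1ff = 159

39392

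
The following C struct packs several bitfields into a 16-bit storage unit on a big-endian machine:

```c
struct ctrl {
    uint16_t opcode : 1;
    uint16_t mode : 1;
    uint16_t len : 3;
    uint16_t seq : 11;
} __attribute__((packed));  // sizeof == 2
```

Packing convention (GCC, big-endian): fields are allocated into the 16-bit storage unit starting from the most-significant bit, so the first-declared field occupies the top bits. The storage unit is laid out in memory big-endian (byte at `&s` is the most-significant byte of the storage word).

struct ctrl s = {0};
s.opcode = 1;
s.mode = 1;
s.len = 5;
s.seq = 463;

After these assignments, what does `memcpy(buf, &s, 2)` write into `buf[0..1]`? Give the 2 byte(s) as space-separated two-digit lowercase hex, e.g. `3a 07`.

[15+:1] opcode=1 & 0x1 = 0x1; word=0x8000
[14+:1] mode=1 & 0x1 = 0x1; word=0xc000
[11+:3] len=5 & 0x7 = 0x5; word=0xe800
[0+:11] seq=463 & 0x7ff = 0x1cf; word=0xe9cf
word = 0xe9cf → big-endian bytes:
  [0]=0xe9  [1]=0xcf

e9 cf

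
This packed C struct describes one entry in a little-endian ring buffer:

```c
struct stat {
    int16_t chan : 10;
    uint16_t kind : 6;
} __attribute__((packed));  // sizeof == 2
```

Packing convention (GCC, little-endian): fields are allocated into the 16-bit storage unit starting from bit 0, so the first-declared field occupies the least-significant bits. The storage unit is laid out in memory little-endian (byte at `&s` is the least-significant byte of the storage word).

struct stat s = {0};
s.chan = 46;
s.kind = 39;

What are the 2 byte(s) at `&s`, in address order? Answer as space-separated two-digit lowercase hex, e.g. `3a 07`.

chan:10 = 46 → 0x2e << 0 → word 0x002e
kind:6 = 39 → 0x27 << 10 → word 0x9c2e
word = 0x9c2e → little-endian bytes:
  [0]=0x2e  [1]=0x9c

2e 9c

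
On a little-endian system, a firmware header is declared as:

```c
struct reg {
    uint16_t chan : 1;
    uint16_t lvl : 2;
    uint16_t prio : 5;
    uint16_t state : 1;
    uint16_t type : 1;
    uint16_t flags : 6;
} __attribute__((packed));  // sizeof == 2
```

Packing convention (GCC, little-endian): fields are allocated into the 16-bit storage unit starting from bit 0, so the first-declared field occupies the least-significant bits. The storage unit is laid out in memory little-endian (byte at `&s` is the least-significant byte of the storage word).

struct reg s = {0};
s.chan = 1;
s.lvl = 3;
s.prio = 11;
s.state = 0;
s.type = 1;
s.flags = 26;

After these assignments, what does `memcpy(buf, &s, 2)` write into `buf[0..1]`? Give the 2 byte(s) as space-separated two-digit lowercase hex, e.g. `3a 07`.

[0+:1] chan=1 & 0x1 = 0x1; word=0x0001
[1+:2] lvl=3 & 0x3 = 0x3; word=0x0007
[3+:5] prio=11 & 0x1f = 0xb; word=0x005f
[8+:1] state=0 & 0x1 = 0x0; word=0x005f
[9+:1] type=1 & 0x1 = 0x1; word=0x025f
[10+:6] flags=26 & 0x3f = 0x1a; word=0x6a5f
word = 0x6a5f → little-endian bytes:
  [0]=0x5f  [1]=0x6a

5f 6a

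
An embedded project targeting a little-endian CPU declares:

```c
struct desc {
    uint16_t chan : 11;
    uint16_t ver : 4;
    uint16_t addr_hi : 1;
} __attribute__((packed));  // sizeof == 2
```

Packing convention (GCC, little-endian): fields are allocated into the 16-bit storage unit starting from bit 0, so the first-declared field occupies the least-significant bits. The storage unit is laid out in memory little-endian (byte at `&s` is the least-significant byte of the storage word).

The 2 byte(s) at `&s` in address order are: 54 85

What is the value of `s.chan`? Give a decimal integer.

[0]=0x54 [1]=0x85 (little-endian) → word 0x8554
chan:11 @ bit 0 → (0x8554>>0)&0x7ff = 0x554  ←
ver:4 @ bit 11 → (0x8554>>11)&0xf = 0x0
addr_hi:1 @ bit 15 → (0x8554>>15)&0x1 = 0x1

1364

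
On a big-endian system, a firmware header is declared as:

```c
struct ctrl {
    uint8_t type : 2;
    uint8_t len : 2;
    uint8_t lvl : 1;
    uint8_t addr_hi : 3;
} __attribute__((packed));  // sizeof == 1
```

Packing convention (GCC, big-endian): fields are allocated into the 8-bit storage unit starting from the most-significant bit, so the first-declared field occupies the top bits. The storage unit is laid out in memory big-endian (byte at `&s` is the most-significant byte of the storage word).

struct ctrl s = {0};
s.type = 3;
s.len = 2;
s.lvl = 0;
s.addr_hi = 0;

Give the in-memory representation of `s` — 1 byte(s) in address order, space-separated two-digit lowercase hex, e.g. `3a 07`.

[6+:2] type=3 & 0x3 = 0x3; word=0xc0
[4+:2] len=2 & 0x3 = 0x2; word=0xe0
[3+:1] lvl=0 & 0x1 = 0x0; word=0xe0
[0+:3] addr_hi=0 & 0x7 = 0x0; word=0xe0
word = 0xe0 → big-endian bytes:
  [0]=0xe0

e0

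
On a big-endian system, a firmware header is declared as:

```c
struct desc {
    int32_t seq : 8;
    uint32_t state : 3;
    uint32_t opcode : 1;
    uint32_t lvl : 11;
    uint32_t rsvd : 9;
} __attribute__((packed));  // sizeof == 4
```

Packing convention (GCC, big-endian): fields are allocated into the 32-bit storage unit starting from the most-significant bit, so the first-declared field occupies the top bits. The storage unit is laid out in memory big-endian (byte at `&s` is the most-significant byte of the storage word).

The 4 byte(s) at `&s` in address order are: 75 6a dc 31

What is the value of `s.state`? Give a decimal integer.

3

[0]=0x75 [1]=0x6a [2]=0xdc [3]=0x31 (big-endian) → word 0x756adc31
seq:8 @ bit 24 → (0x756adc31>>24)&0xff = 0x75
state:3 @ bit 21 → (0x756adc31>>21)&0x7 = 0x3  ←
opcode:1 @ bit 20 → (0x756adc31>>20)&0x1 = 0x0
lvl:11 @ bit 9 → (0x756adc31>>9)&0x7ff = 0x56e
rsvd:9 @ bit 0 → (0x756adc31>>0)&0x1ff = 0x31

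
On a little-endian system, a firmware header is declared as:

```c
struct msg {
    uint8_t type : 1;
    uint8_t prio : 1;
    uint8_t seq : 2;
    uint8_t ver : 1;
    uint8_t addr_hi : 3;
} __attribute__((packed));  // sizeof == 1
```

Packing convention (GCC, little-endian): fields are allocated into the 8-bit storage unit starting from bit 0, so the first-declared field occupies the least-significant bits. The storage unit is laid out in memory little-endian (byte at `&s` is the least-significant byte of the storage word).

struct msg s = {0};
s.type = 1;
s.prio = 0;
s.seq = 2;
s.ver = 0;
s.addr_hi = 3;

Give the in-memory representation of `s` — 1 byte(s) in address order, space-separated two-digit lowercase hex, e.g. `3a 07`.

[0+:1] type=1 & 0x1 = 0x1; word=0x01
[1+:1] prio=0 & 0x1 = 0x0; word=0x01
[2+:2] seq=2 & 0x3 = 0x2; word=0x09
[4+:1] ver=0 & 0x1 = 0x0; word=0x09
[5+:3] addr_hi=3 & 0x7 = 0x3; word=0x69
word = 0x69 → little-endian bytes:
  [0]=0x69

69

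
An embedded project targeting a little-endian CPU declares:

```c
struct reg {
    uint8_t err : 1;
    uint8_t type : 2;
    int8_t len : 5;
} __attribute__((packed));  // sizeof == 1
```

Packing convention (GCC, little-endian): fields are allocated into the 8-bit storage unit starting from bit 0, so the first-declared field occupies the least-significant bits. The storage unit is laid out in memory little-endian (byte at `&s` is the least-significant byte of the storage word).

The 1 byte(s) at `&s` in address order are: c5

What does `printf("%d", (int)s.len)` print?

[0]=0xc5 (little-endian) → word 0xc5
err [0+:1] = (word>>0) & 0x1 = 1
type [1+:2] = (word>>1) & 0x3 = 2
len [3+:5] = (word>>3) & 0x1f = 24  ←
len signed 5b, MSB=1: 24 - 32 = -8

-8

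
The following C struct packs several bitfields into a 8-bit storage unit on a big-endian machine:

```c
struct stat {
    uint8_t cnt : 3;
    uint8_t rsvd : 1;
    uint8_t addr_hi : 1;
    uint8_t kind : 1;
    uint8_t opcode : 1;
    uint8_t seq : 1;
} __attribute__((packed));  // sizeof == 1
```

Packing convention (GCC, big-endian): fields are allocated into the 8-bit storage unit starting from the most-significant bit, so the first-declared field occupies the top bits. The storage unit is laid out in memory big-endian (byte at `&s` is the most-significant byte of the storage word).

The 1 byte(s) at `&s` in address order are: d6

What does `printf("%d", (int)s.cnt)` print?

6

[0]=0xd6 (big-endian) → word 0xd6
cnt:3 @ bit 5 → (0xd6>>5)&0x7 = 0x6  ←
rsvd:1 @ bit 4 → (0xd6>>4)&0x1 = 0x1
addr_hi:1 @ bit 3 → (0xd6>>3)&0x1 = 0x0
kind:1 @ bit 2 → (0xd6>>2)&0x1 = 0x1
opcode:1 @ bit 1 → (0xd6>>1)&0x1 = 0x1
seq:1 @ bit 0 → (0xd6>>0)&0x1 = 0x0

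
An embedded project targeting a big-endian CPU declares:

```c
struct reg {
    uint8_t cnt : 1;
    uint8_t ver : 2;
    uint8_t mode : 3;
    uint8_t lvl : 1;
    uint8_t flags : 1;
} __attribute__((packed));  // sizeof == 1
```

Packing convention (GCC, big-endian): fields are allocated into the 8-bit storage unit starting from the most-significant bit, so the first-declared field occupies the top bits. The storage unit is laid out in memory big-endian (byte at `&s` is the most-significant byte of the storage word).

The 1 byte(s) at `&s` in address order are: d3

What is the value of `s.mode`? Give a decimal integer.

[0]=0xd3 (big-endian) → word 0xd3
cnt:1 @ bit 7 → (0xd3>>7)&0x1 = 0x1
ver:2 @ bit 5 → (0xd3>>5)&0x3 = 0x2
mode:3 @ bit 2 → (0xd3>>2)&0x7 = 0x4  ←
lvl:1 @ bit 1 → (0xd3>>1)&0x1 = 0x1
flags:1 @ bit 0 → (0xd3>>0)&0x1 = 0x1

4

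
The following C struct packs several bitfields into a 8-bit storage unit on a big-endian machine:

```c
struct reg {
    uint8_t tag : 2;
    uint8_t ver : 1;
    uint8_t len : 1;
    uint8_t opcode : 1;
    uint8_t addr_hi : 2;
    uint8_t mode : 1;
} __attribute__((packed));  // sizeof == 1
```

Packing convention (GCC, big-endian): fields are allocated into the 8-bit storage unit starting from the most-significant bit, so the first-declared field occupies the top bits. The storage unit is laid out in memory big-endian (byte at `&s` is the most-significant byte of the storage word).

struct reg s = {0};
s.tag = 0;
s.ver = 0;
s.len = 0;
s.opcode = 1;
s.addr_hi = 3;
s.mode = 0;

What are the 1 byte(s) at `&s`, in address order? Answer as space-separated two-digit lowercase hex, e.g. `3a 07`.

0e

[6+:2] tag=0 & 0x3 = 0x0; word=0x00
[5+:1] ver=0 & 0x1 = 0x0; word=0x00
[4+:1] len=0 & 0x1 = 0x0; word=0x00
[3+:1] opcode=1 & 0x1 = 0x1; word=0x08
[1+:2] addr_hi=3 & 0x3 = 0x3; word=0x0e
[0+:1] mode=0 & 0x1 = 0x0; word=0x0e
word = 0x0e → big-endian bytes:
  [0]=0x0e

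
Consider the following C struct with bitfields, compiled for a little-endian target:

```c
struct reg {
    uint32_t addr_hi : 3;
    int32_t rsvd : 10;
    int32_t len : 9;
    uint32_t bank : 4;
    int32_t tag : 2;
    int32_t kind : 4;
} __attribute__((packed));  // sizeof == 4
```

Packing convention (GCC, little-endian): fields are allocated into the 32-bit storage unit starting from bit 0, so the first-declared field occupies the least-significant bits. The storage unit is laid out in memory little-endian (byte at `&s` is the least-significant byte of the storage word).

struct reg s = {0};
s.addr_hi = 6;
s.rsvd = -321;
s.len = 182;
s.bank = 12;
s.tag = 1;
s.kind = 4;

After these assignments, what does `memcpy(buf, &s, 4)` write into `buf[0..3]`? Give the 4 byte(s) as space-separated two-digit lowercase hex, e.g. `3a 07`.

fe d5 16 47

[0+:3] addr_hi=6 & 0x7 = 0x6; word=0x00000006
[3+:10] rsvd=-321 & 0x3ff = 0x2bf; word=0x000015fe
[13+:9] len=182 & 0x1ff = 0xb6; word=0x0016d5fe
[22+:4] bank=12 & 0xf = 0xc; word=0x0316d5fe
[26+:2] tag=1 & 0x3 = 0x1; word=0x0716d5fe
[28+:4] kind=4 & 0xf = 0x4; word=0x4716d5fe
word = 0x4716d5fe → little-endian bytes:
  [0]=0xfe  [1]=0xd5  [2]=0x16  [3]=0x47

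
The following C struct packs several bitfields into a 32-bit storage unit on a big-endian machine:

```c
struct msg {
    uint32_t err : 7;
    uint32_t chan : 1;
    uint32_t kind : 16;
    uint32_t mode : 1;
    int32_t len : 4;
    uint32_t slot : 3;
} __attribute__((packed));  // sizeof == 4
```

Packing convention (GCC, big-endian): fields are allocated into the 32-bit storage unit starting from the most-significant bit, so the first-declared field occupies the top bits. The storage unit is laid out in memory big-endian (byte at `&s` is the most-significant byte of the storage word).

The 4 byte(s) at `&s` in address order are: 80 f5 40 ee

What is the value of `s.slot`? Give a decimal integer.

[0]=0x80 [1]=0xf5 [2]=0x40 [3]=0xee (big-endian) → word 0x80f540ee
err [25+:7] = (word>>25) & 0x7f = 64
chan [24+:1] = (word>>24) & 0x1 = 0
kind [8+:16] = (word>>8) & 0xffff = 62784
mode [7+:1] = (word>>7) & 0x1 = 1
len [3+:4] = (word>>3) & 0xf = 13
slot [0+:3] = (word>>0) & 0x7 = 6  ←

6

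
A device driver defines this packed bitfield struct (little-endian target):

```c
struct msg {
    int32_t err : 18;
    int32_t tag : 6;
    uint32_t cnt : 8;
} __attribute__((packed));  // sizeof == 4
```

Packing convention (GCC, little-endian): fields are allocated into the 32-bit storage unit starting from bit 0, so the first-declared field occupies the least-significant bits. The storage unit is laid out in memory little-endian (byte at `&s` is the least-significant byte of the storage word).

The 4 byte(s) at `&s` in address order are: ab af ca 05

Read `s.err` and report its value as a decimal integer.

-86101

[0]=0xab [1]=0xaf [2]=0xca [3]=0x05 (little-endian) → word 0x05caafab
err:18 @ bit 0 → (0x05caafab>>0)&0x3ffff = 0x2afab  ←
tag:6 @ bit 18 → (0x05caafab>>18)&0x3f = 0x32
cnt:8 @ bit 24 → (0x05caafab>>24)&0xff = 0x5
err signed 18b, MSB=1: 176043 - 262144 = -86101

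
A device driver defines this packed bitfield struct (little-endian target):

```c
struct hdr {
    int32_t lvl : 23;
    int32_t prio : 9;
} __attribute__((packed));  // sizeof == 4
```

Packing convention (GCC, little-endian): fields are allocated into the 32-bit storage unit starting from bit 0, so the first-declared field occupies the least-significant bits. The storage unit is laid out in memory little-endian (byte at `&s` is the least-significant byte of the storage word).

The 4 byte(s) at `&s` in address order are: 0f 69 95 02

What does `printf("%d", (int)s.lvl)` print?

1403151

[0]=0x0f [1]=0x69 [2]=0x95 [3]=0x02 (little-endian) → word 0x0295690f
lvl [0+:23] = (word>>0) & 0x7fffff = 1403151  ←
prio [23+:9] = (word>>23) & 0x1ff = 5
lvl signed 23b, MSB=0: value = 1403151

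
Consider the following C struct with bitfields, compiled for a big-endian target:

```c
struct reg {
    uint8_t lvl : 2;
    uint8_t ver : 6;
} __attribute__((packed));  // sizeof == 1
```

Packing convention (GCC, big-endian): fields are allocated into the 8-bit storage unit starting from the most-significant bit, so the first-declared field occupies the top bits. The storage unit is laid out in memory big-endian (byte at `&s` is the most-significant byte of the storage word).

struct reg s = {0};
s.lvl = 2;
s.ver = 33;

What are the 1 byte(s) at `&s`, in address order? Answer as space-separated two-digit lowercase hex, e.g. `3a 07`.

a1

lvl:2 = 2 → 0x2 << 6 → word 0x80
ver:6 = 33 → 0x21 << 0 → word 0xa1
word = 0xa1 → big-endian bytes:
  [0]=0xa1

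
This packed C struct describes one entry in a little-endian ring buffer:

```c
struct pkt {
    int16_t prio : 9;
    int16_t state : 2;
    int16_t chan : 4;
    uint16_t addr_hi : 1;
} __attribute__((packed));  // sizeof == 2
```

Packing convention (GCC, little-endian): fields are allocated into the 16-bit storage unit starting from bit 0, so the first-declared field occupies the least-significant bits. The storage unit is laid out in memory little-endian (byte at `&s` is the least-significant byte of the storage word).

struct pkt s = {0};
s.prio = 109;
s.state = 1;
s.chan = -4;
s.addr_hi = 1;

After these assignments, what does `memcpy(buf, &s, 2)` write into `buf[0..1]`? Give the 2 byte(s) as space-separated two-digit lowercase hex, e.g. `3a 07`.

prio:9 = 109 → 0x6d << 0 → word 0x006d
state:2 = 1 → 0x1 << 9 → word 0x026d
chan:4 = -4 → 0xc << 11 → word 0x626d
addr_hi:1 = 1 → 0x1 << 15 → word 0xe26d
word = 0xe26d → little-endian bytes:
  [0]=0x6d  [1]=0xe2

6d e2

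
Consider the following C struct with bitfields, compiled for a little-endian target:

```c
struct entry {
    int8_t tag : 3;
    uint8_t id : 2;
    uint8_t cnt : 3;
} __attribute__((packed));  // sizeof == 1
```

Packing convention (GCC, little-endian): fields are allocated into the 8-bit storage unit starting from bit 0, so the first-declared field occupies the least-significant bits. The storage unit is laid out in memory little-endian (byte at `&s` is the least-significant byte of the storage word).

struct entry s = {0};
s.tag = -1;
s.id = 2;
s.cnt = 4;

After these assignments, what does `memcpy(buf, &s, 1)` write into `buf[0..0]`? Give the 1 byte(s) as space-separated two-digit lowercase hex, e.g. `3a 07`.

97

tag:3 = -1 → 0x7 << 0 → word 0x07
id:2 = 2 → 0x2 << 3 → word 0x17
cnt:3 = 4 → 0x4 << 5 → word 0x97
word = 0x97 → little-endian bytes:
  [0]=0x97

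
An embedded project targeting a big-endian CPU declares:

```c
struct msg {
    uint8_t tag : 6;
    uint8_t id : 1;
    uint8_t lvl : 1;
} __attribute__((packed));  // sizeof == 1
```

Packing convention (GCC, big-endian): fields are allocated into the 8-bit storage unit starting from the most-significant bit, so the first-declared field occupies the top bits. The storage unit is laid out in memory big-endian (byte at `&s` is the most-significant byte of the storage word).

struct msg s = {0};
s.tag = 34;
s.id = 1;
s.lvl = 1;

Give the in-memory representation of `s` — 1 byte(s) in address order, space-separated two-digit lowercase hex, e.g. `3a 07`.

tag:6 = 34 → 0x22 << 2 → word 0x88
id:1 = 1 → 0x1 << 1 → word 0x8a
lvl:1 = 1 → 0x1 << 0 → word 0x8b
word = 0x8b → big-endian bytes:
  [0]=0x8b

8b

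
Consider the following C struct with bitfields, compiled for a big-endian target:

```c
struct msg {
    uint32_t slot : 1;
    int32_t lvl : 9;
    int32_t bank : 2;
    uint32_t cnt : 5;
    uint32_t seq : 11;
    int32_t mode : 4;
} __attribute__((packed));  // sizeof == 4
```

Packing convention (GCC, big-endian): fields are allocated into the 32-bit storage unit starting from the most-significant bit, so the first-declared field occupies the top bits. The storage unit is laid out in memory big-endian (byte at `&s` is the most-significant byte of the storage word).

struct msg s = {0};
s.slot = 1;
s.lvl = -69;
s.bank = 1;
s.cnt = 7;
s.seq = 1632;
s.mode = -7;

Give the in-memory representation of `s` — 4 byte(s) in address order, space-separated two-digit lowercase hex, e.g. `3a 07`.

ee d3 e6 09

slot (1b) val=1 bits=0x1 at bit 31: 0x80000000
lvl (9b) val=-69 bits=0x1bb at bit 22: 0xeec00000
bank (2b) val=1 bits=0x1 at bit 20: 0xeed00000
cnt (5b) val=7 bits=0x7 at bit 15: 0xeed38000
seq (11b) val=1632 bits=0x660 at bit 4: 0xeed3e600
mode (4b) val=-7 bits=0x9 at bit 0: 0xeed3e609
word = 0xeed3e609 → big-endian bytes:
  [0]=0xee  [1]=0xd3  [2]=0xe6  [3]=0x09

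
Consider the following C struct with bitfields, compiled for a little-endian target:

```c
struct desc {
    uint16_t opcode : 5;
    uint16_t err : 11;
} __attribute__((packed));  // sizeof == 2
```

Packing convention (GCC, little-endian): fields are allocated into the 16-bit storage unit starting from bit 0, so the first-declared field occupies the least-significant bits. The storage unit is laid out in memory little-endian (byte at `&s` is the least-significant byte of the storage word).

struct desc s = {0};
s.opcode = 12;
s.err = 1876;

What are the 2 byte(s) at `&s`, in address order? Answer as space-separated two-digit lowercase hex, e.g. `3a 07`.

[0+:5] opcode=12 & 0x1f = 0xc; word=0x000c
[5+:11] err=1876 & 0x7ff = 0x754; word=0xea8c
word = 0xea8c → little-endian bytes:
  [0]=0x8c  [1]=0xea

8c ea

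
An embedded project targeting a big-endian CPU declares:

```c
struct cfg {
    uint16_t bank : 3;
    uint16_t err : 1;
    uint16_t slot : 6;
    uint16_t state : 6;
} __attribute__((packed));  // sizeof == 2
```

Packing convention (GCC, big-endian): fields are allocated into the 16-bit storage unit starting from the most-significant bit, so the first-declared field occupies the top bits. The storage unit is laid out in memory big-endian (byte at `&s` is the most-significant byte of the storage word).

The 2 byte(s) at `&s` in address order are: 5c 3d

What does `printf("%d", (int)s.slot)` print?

48

[0]=0x5c [1]=0x3d (big-endian) → word 0x5c3d
bank [13+:3] = (word>>13) & 0x7 = 2
err [12+:1] = (word>>12) & 0x1 = 1
slot [6+:6] = (word>>6) & 0x3f = 48  ←
state [0+:6] = (word>>0) & 0x3f = 61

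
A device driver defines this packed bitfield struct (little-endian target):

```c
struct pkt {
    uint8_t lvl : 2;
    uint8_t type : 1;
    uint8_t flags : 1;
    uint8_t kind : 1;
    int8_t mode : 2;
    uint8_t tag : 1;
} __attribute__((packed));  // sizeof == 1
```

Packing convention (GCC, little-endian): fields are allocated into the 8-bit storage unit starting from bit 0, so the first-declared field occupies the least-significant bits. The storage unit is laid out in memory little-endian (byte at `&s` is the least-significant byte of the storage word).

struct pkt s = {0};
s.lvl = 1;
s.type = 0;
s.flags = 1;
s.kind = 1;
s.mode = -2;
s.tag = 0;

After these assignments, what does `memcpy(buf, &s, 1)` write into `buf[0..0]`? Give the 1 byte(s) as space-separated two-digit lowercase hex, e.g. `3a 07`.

lvl:2 = 1 → 0x1 << 0 → word 0x01
type:1 = 0 → 0x0 << 2 → word 0x01
flags:1 = 1 → 0x1 << 3 → word 0x09
kind:1 = 1 → 0x1 << 4 → word 0x19
mode:2 = -2 → 0x2 << 5 → word 0x59
tag:1 = 0 → 0x0 << 7 → word 0x59
word = 0x59 → little-endian bytes:
  [0]=0x59

59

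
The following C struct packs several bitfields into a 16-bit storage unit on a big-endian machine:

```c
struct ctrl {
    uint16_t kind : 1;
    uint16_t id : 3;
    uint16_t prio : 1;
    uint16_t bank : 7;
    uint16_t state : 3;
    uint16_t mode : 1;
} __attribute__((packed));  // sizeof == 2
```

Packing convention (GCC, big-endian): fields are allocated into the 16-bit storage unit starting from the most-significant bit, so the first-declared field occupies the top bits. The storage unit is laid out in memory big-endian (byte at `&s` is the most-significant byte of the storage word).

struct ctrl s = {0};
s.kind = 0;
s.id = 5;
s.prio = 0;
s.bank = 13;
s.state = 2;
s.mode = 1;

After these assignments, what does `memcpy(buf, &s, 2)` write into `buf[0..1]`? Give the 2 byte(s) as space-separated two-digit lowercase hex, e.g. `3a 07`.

50 d5

kind (1b) val=0 bits=0x0 at bit 15: 0x0000
id (3b) val=5 bits=0x5 at bit 12: 0x5000
prio (1b) val=0 bits=0x0 at bit 11: 0x5000
bank (7b) val=13 bits=0xd at bit 4: 0x50d0
state (3b) val=2 bits=0x2 at bit 1: 0x50d4
mode (1b) val=1 bits=0x1 at bit 0: 0x50d5
word = 0x50d5 → big-endian bytes:
  [0]=0x50  [1]=0xd5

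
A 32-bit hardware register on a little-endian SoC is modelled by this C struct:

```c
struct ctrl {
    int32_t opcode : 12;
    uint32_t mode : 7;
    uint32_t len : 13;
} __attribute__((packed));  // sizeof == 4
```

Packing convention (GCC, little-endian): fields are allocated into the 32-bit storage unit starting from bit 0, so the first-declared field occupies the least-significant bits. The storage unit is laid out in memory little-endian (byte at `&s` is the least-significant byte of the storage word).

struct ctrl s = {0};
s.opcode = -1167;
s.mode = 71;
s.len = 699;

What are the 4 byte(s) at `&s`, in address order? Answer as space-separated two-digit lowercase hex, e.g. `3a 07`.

opcode (12b) val=-1167 bits=0xb71 at bit 0: 0x00000b71
mode (7b) val=71 bits=0x47 at bit 12: 0x00047b71
len (13b) val=699 bits=0x2bb at bit 19: 0x15dc7b71
word = 0x15dc7b71 → little-endian bytes:
  [0]=0x71  [1]=0x7b  [2]=0xdc  [3]=0x15

71 7b dc 15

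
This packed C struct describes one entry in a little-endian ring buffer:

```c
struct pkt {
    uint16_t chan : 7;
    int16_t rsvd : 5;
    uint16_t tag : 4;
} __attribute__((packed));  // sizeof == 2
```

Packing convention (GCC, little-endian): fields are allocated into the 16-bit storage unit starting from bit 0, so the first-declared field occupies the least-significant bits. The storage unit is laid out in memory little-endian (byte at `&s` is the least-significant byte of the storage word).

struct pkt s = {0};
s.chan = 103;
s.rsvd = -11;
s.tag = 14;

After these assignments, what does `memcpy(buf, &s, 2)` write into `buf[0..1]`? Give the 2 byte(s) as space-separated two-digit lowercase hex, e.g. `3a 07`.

e7 ea

[0+:7] chan=103 & 0x7f = 0x67; word=0x0067
[7+:5] rsvd=-11 & 0x1f = 0x15; word=0x0ae7
[12+:4] tag=14 & 0xf = 0xe; word=0xeae7
word = 0xeae7 → little-endian bytes:
  [0]=0xe7  [1]=0xea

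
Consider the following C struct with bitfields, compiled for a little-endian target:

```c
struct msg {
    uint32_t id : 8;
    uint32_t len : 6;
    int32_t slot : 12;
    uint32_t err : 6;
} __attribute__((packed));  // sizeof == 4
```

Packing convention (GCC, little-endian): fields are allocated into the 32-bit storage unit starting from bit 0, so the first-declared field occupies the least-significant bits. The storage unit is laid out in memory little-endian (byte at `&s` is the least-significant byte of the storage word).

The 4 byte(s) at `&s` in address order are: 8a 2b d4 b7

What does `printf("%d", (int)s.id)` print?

[0]=0x8a [1]=0x2b [2]=0xd4 [3]=0xb7 (little-endian) → word 0xb7d42b8a
id:8 @ bit 0 → (0xb7d42b8a>>0)&0xff = 0x8a  ←
len:6 @ bit 8 → (0xb7d42b8a>>8)&0x3f = 0x2b
slot:12 @ bit 14 → (0xb7d42b8a>>14)&0xfff = 0xf50
err:6 @ bit 26 → (0xb7d42b8a>>26)&0x3f = 0x2d

138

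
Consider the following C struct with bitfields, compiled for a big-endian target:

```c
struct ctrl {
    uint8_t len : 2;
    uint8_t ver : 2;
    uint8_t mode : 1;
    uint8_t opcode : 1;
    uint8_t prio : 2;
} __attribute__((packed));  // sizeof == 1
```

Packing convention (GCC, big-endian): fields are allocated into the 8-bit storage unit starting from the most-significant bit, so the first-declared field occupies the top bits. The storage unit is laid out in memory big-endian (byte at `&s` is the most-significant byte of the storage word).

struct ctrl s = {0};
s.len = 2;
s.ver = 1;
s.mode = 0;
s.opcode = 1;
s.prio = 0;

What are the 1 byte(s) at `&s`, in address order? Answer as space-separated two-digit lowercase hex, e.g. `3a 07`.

[6+:2] len=2 & 0x3 = 0x2; word=0x80
[4+:2] ver=1 & 0x3 = 0x1; word=0x90
[3+:1] mode=0 & 0x1 = 0x0; word=0x90
[2+:1] opcode=1 & 0x1 = 0x1; word=0x94
[0+:2] prio=0 & 0x3 = 0x0; word=0x94
word = 0x94 → big-endian bytes:
  [0]=0x94

94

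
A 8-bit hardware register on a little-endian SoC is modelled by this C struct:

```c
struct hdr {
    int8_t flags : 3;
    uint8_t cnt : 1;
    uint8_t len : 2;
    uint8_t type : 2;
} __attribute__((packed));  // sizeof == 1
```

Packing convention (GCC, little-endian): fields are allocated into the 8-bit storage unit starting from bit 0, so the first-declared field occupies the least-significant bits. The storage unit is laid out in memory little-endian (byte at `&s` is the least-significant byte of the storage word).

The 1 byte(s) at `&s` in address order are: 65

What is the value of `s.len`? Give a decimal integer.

2

[0]=0x65 (little-endian) → word 0x65
flags:3 @ bit 0 → (0x65>>0)&0x7 = 0x5
cnt:1 @ bit 3 → (0x65>>3)&0x1 = 0x0
len:2 @ bit 4 → (0x65>>4)&0x3 = 0x2  ←
type:2 @ bit 6 → (0x65>>6)&0x3 = 0x1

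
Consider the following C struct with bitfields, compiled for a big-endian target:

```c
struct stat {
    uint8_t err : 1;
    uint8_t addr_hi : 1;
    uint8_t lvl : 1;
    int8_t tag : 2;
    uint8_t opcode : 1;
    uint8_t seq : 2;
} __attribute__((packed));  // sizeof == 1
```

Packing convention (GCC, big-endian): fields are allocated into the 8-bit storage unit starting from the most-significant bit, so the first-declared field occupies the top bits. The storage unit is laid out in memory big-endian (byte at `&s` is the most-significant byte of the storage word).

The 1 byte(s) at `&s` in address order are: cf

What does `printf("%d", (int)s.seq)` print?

[0]=0xcf (big-endian) → word 0xcf
err [7+:1] = (word>>7) & 0x1 = 1
addr_hi [6+:1] = (word>>6) & 0x1 = 1
lvl [5+:1] = (word>>5) & 0x1 = 0
tag [3+:2] = (word>>3) & 0x3 = 1
opcode [2+:1] = (word>>2) & 0x1 = 1
seq [0+:2] = (word>>0) & 0x3 = 3  ←

3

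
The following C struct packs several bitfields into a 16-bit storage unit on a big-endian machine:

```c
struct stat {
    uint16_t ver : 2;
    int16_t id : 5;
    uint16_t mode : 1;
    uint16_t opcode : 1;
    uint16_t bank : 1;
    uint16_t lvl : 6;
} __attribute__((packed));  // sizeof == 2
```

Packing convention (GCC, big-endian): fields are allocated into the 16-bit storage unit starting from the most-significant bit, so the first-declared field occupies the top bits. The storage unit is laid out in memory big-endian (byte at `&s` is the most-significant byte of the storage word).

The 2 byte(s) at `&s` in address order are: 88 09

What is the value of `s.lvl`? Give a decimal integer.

9

[0]=0x88 [1]=0x09 (big-endian) → word 0x8809
ver [14+:2] = (word>>14) & 0x3 = 2
id [9+:5] = (word>>9) & 0x1f = 4
mode [8+:1] = (word>>8) & 0x1 = 0
opcode [7+:1] = (word>>7) & 0x1 = 0
bank [6+:1] = (word>>6) & 0x1 = 0
lvl [0+:6] = (word>>0) & 0x3f = 9  ←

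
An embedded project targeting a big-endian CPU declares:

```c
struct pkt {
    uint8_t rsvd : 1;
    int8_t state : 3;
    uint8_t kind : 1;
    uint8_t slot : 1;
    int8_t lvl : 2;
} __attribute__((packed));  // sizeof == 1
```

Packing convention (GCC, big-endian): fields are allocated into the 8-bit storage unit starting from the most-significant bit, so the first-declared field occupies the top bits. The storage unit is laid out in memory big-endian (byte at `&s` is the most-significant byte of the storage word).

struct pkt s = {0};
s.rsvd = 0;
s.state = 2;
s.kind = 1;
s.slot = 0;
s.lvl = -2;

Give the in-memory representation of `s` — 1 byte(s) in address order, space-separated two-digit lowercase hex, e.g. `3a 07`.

2a

rsvd:1 = 0 → 0x0 << 7 → word 0x00
state:3 = 2 → 0x2 << 4 → word 0x20
kind:1 = 1 → 0x1 << 3 → word 0x28
slot:1 = 0 → 0x0 << 2 → word 0x28
lvl:2 = -2 → 0x2 << 0 → word 0x2a
word = 0x2a → big-endian bytes:
  [0]=0x2a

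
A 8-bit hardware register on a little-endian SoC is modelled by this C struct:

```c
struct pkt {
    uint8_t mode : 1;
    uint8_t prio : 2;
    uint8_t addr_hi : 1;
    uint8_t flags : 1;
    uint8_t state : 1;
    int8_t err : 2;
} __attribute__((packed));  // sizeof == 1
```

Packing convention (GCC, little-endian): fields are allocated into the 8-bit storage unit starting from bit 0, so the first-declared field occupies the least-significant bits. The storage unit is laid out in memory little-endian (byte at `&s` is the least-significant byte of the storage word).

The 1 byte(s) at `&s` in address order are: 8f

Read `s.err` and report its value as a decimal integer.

[0]=0x8f (little-endian) → word 0x8f
mode:1 @ bit 0 → (0x8f>>0)&0x1 = 0x1
prio:2 @ bit 1 → (0x8f>>1)&0x3 = 0x3
addr_hi:1 @ bit 3 → (0x8f>>3)&0x1 = 0x1
flags:1 @ bit 4 → (0x8f>>4)&0x1 = 0x0
state:1 @ bit 5 → (0x8f>>5)&0x1 = 0x0
err:2 @ bit 6 → (0x8f>>6)&0x3 = 0x2  ←
err signed 2b, MSB=1: 2 - 4 = -2

-2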